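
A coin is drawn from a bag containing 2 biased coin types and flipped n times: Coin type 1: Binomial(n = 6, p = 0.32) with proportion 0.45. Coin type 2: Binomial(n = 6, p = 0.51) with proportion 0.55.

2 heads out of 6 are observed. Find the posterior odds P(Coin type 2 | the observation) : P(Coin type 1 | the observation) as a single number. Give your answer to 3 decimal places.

0.837

Only the two components matter; the odds are (P(Z=i) f_i(x)) / (P(Z=j) f_j(x)).
Binomial probabilities:
  L_1 = 0.328418
  L_2 = 0.224914
Posterior odds = (P(Z=2)·L_2) / (P(Z=1)·L_1) = (0.55·0.224914) / (0.45·0.328418) = 0.123703 / 0.147788 ≈ 0.837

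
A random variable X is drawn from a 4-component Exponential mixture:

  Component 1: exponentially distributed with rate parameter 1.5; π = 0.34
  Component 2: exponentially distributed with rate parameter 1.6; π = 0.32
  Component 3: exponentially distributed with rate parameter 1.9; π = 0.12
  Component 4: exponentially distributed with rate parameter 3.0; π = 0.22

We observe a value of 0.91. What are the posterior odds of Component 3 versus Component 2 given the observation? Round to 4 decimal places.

Posterior odds = (P(Z=i) f_i(x)) / (P(Z=j) f_j(x)); the normalising sum cancels.
Exponential densities:
  f_1 = 1.5·e^(−1.5·0.91) = 1.5·e^(−1.3650) = 0.383071
  f_2 = 1.6·e^(−1.6·0.91) = 1.6·e^(−1.4560) = 0.373067
  f_3 = 1.9·e^(−1.9·0.91) = 1.9·e^(−1.7290) = 0.337177
  f_4 = 3.0·e^(−3.0·0.91) = 3.0·e^(−2.7300) = 0.195658
0.0404613 / 0.119382 ≈ 0.3389

0.3389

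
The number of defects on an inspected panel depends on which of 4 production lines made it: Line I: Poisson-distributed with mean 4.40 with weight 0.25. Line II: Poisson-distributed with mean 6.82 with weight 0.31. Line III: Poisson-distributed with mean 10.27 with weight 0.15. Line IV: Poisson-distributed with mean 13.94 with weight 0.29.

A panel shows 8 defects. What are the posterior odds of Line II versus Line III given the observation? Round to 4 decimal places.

Since P(k|x) ∝ w_k f_k(x), the posterior odds are w_i f_i(x) / (w_j f_j(x)).
Evaluate each component's likelihood at the observed value:
  f_I = 0.0427765
  f_II = 0.126726
  f_III = 0.106375
  f_IV = 0.031226
Odds = (0.31/0.15) × (0.126726/0.106375) = 2.06667 × 1.19132 ≈ 2.4621

2.4621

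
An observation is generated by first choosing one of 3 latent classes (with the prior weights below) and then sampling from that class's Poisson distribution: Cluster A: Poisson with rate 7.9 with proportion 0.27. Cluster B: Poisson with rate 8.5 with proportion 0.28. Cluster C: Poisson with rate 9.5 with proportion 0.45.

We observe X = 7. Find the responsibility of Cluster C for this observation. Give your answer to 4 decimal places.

P(component k | x) = π_k·f_k(x) / marginal(x), where marginal(x) = Σ_j π_j·f_j(x).
Evaluate each component's likelihood at the observed value:
  f_A = e^(−7.9)·7.9^7/7! = 0.141264
  f_B = e^(−8.5)·8.5^7/7! = 0.129419
  f_C = e^(−9.5)·9.5^7/7! = 0.103714
Unnormalised posteriors:
  π_A·f_A = 0.27 × 0.141264 = 0.0381414
  π_B·f_B = 0.28 × 0.129419 = 0.0362374
  π_C·f_C = 0.45 × 0.103714 = 0.0466713
Sum: 0.0381414 + 0.0362374 + 0.0466713 = 0.12105
Responsibility of Cluster C: 0.0466713 / 0.12105 ≈ 0.3856

0.3856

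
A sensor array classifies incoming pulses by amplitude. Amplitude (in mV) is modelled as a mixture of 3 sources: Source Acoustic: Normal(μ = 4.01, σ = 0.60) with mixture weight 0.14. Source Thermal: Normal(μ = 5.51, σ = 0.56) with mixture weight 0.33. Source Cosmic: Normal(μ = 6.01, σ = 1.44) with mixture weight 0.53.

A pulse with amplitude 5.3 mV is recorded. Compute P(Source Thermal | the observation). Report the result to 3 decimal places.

The responsibility of component k is π_k f_k(x) divided by Σ_j π_j f_j(x).
Normal densities:
  L_Acoustic = (1/(0.60·√(2π)))·exp(−(5.3−4.01)²/(2·0.60²)) = 0.664904·exp(-2.31125) = 0.0659167
  L_Thermal = (1/(0.56·√(2π)))·exp(−(5.3−5.51)²/(2·0.56²)) = 0.712397·exp(-0.07031) = 0.664027
  L_Cosmic = (1/(1.44·√(2π)))·exp(−(5.3−6.01)²/(2·1.44²)) = 0.277043·exp(-0.12155) = 0.245334
Multiply by the mixture weights:
  π_Acoustic·L_Acoustic = 0.14 × 0.0659167 = 0.00922834
  π_Thermal·L_Thermal = 0.33 × 0.664027 = 0.219129
  π_Cosmic·L_Cosmic = 0.53 × 0.245334 = 0.130027
Normaliser: 0.00922834 + 0.219129 + 0.130027 = 0.358384
P(Source Thermal | 5.3 mV) = 0.219129 / 0.358384 ≈ 0.611

0.611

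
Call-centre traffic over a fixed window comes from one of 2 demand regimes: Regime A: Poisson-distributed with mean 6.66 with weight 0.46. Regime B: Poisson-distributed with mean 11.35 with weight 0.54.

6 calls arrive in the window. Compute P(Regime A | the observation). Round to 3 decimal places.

0.791

P(component k | x) = π_k·f_k(x) / marginal(x), where marginal(x) = Σ_j π_j·f_j(x).
Component likelihoods at x = 6 calls:
  p_A = e^(−6.66)·6.66^6/6! = 0.155279
  p_B = e^(−11.35)·11.35^6/6! = 0.0349462
Prior × likelihood for each component:
  π_A·p_A = 0.46 × 0.155279 = 0.0714282
  π_B·p_B = 0.54 × 0.0349462 = 0.018871
Sum: 0.0714282 + 0.018871 = 0.0902991
So the posterior for Regime A is 0.0714282 / 0.0902991 ≈ 0.791.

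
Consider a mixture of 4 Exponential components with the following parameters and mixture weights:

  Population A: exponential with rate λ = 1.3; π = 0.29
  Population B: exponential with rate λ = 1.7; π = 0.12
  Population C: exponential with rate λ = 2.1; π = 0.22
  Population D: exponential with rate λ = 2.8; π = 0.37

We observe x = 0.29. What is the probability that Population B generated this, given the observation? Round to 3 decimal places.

The responsibility of component k is w_k f_k(x) divided by Σ_j w_j f_j(x).
Component likelihoods at x = 0.29:
  f_A = 0.891691
  f_B = 1.03835
  f_C = 1.14218
  f_D = 1.24311
Unnormalised posteriors:
  w_A·f_A = 0.29 × 0.891691 = 0.25859
  w_B·f_B = 0.12 × 1.03835 = 0.124601
  w_C·f_C = 0.22 × 1.14218 = 0.251279
  w_D·f_D = 0.37 × 1.24311 = 0.459952
Evidence: 0.25859 + 0.124601 + 0.251279 + 0.459952 = 1.09442
P(Population B | x) ≈ 0.114

0.114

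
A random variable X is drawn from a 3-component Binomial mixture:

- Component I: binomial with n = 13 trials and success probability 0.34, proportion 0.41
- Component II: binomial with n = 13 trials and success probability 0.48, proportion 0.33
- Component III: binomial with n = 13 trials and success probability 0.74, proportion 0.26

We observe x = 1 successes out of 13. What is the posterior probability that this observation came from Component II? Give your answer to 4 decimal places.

The responsibility of component k is P(Z=k) f_k(x) divided by Σ_j P(Z=j) f_j(x).
Component likelihoods at x = 1 successes out of 13:
  f_I = 0.030196
  f_II = 0.00243907
  f_III = 9.18027e-07
Prior × likelihood for each component:
  P(Z=I)·f_I = 0.41 × 0.030196 = 0.0123804
  P(Z=II)·f_II = 0.33 × 0.00243907 = 0.000804894
  P(Z=III)·f_III = 0.26 × 9.18027e-07 = 2.38687e-07
Sum: 0.0123804 + 0.000804894 + 2.38687e-07 = 0.0131855
So the posterior for Component II is 0.000804894 / 0.0131855 ≈ 0.0610.

0.0610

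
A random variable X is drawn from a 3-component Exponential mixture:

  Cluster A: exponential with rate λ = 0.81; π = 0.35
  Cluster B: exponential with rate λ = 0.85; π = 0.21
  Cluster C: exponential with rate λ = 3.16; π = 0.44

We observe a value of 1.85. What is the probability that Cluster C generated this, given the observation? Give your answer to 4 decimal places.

P(component k | x) = P(Z=k)·f_k(x) / marginal(x), where marginal(x) = Σ_j P(Z=j)·f_j(x).
Exponential densities:
  L_A = 0.81·e^(−0.81·1.85) = 0.81·e^(−1.4985) = 0.181007
  L_B = 0.85·e^(−0.85·1.85) = 0.85·e^(−1.5725) = 0.176397
  L_C = 3.16·e^(−3.16·1.85) = 3.16·e^(−5.8460) = 0.00913696
Unnormalised posteriors:
  P(Z=A)·L_A = 0.35 × 0.181007 = 0.0633524
  P(Z=B)·L_B = 0.21 × 0.176397 = 0.0370433
  P(Z=C)·L_C = 0.44 × 0.00913696 = 0.00402026
Denominator: 0.0633524 + 0.0370433 + 0.00402026 = 0.104416
P(Cluster C | x) ≈ 0.0385

0.0385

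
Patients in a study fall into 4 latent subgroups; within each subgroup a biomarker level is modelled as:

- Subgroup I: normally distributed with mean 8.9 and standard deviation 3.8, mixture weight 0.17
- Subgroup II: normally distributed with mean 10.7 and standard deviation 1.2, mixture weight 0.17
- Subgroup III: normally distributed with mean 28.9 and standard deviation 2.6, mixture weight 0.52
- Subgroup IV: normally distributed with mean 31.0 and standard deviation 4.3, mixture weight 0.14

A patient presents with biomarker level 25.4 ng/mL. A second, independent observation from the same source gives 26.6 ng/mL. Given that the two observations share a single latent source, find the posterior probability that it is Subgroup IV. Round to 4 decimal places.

Apply Bayes' rule: the posterior for each component is proportional to its prior times its likelihood at x.
Since both observations come from the same component, the likelihood for component k is f_k(x₁)·f_k(x₂).
  f_I = [(1/(3.8·√(2π)))·exp(−(25.4−8.9)²/(2·3.8²)) = 0.104985·exp(-9.42694) = 8.45393e-06] × [2.04128e-06] = 1.72569e-11
  f_II = [(1/(1.2·√(2π)))·exp(−(25.4−10.7)²/(2·1.2²)) = 0.332452·exp(-75.03125) = 8.6312e-34] × [2.50505e-39] = 2.16216e-72
  f_III = [(1/(2.6·√(2π)))·exp(−(25.4−28.9)²/(2·2.6²)) = 0.153439·exp(-0.90607) = 0.0620066] × [0.103755] = 0.0064335
  f_IV = [(1/(4.3·√(2π)))·exp(−(25.4−31.0)²/(2·4.3²)) = 0.092777·exp(-0.84803) = 0.0397327] × [0.0549638] = 0.00218386
Prior × likelihood for each component:
  π_I·f_I = 0.17 × 1.72569e-11 = 2.93367e-12
  π_II·f_II = 0.17 × 2.16216e-72 = 3.67567e-73
  π_III·f_III = 0.52 × 0.0064335 = 0.00334542
  π_IV·f_IV = 0.14 × 0.00218386 = 0.000305741
Evidence: 2.93367e-12 + 3.67567e-73 + 0.00334542 + 0.000305741 = 0.00365116
So the posterior for Subgroup IV is 0.000305741 / 0.00365116 ≈ 0.0837.

0.0837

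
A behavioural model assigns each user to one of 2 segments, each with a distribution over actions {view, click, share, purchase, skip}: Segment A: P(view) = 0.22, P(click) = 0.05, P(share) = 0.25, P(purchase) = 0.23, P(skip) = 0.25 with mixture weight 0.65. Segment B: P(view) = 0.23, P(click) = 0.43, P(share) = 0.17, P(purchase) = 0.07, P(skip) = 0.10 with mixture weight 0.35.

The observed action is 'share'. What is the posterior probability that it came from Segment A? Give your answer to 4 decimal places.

0.7320

Posterior ∝ prior × likelihood, so P(k | x) ∝ π_k f_k(x); normalise over all components.
Evaluate each component's likelihood at the observed value:
  f_A = 0.25
  f_B = 0.17
Multiply by the mixture weights:
  π_A·f_A = 0.65 × 0.25 = 0.1625
  π_B·f_B = 0.35 × 0.17 = 0.0595
Normaliser: 0.1625 + 0.0595 = 0.222
So the posterior for Segment A is 0.1625 / 0.222 ≈ 0.7320.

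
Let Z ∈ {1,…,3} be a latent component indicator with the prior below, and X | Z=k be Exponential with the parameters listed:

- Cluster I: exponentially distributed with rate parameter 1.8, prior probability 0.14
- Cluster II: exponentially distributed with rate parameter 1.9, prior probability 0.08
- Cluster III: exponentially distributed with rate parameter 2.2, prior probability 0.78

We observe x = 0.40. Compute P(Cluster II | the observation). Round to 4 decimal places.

0.0785

Apply Bayes' rule: the posterior for each component is proportional to its prior times its likelihood at x.
Exponential densities:
  f_I = 0.876154
  f_II = 0.888566
  f_III = 0.912522
Unnormalised posteriors:
  π_I·f_I = 0.14 × 0.876154 = 0.122662
  π_II·f_II = 0.08 × 0.888566 = 0.0710853
  π_III·f_III = 0.78 × 0.912522 = 0.711767
Evidence: 0.122662 + 0.0710853 + 0.711767 = 0.905514
P(Cluster II | x) ≈ 0.0785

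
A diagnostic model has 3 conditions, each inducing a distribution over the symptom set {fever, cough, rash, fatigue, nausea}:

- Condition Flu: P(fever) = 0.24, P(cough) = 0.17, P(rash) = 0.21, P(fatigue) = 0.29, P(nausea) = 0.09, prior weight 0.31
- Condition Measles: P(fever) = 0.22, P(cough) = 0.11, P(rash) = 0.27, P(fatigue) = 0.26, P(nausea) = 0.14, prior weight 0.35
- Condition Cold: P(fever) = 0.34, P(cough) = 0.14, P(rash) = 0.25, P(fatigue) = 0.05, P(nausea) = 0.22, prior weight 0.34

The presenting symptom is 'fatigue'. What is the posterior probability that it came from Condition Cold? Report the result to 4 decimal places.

0.0859

Apply Bayes' rule: the posterior for each component is proportional to its prior times its likelihood at x.
Categorical probabilities:
  L_Flu = 0.29
  L_Measles = 0.26
  L_Cold = 0.05
Weight by the priors:
  π_Flu·L_Flu = 0.31 × 0.29 = 0.0899
  π_Measles·L_Measles = 0.35 × 0.26 = 0.091
  π_Cold·L_Cold = 0.34 × 0.05 = 0.017
Sum: 0.0899 + 0.091 + 0.017 = 0.1979
Responsibility of Condition Cold: 0.017 / 0.1979 ≈ 0.0859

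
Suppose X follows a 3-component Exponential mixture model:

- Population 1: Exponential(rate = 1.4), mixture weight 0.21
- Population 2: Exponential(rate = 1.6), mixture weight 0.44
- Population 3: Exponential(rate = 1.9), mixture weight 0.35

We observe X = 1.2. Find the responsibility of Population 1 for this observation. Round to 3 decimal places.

0.242

Posterior ∝ prior × likelihood, so P(k | x) ∝ π_k f_k(x); normalise over all components.
Component likelihoods at x = 1.2:
  p_1 = 1.4·e^(−1.4·1.2) = 1.4·e^(−1.6800) = 0.260924
  p_2 = 1.6·e^(−1.6·1.2) = 1.6·e^(−1.9200) = 0.234571
  p_3 = 1.9·e^(−1.9·1.2) = 1.9·e^(−2.2800) = 0.19434
Weight by the priors:
  π_1·p_1 = 0.21 × 0.260924 = 0.0547939
  π_2·p_2 = 0.44 × 0.234571 = 0.103211
  π_3·p_3 = 0.35 × 0.19434 = 0.068019
Sum: 0.0547939 + 0.103211 + 0.068019 = 0.226024
So the posterior for Population 1 is 0.0547939 / 0.226024 ≈ 0.242.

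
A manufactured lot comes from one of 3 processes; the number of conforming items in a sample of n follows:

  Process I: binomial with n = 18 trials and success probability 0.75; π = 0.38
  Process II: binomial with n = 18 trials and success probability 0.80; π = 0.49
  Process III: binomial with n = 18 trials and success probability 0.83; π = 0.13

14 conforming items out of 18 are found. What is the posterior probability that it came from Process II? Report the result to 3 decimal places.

Posterior ∝ prior × likelihood, so P(k | x) ∝ P(Z=k) f_k(x); normalise over all components.
Binomial probabilities:
  p_I = 0.21298
  p_II = 0.215328
  p_III = 0.188196
Unnormalised posteriors:
  P(Z=I)·p_I = 0.38 × 0.21298 = 0.0809325
  P(Z=II)·p_II = 0.49 × 0.215328 = 0.105511
  P(Z=III)·p_III = 0.13 × 0.188196 = 0.0244655
Evidence: 0.0809325 + 0.105511 + 0.0244655 = 0.210909
Responsibility of Process II: 0.105511 / 0.210909 ≈ 0.500

0.500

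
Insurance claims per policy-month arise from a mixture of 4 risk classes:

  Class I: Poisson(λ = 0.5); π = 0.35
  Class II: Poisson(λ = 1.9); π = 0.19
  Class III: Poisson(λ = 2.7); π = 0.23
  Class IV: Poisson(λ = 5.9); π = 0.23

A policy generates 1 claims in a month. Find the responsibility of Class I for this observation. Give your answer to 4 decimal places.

The responsibility of component k is P(Z=k) f_k(x) divided by Σ_j P(Z=j) f_j(x).
Evaluate each component's likelihood at the observed value:
  f_I = 0.303265
  f_II = 0.28418
  f_III = 0.181455
  f_IV = 0.0161627
Weight by the priors:
  P(Z=I)·f_I = 0.35 × 0.303265 = 0.106143
  P(Z=II)·f_II = 0.19 × 0.28418 = 0.0539943
  P(Z=III)·f_III = 0.23 × 0.181455 = 0.0417346
  P(Z=IV)·f_IV = 0.23 × 0.0161627 = 0.00371743
Evidence: 0.106143 + 0.0539943 + 0.0417346 + 0.00371743 = 0.205589
P(Class I | x) = 0.106143 / 0.205589 ≈ 0.5163

0.5163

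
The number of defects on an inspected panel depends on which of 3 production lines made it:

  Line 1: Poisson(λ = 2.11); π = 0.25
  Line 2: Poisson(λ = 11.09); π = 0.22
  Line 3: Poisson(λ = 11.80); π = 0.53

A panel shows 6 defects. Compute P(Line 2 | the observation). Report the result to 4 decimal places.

0.3178

P(component k | x) = π_k·f_k(x) / marginal(x), where marginal(x) = Σ_j π_j·f_j(x).
Component likelihoods at x = 6 defects:
  f_1 = 0.0148594
  f_2 = 0.0394395
  f_3 = 0.0281374
Unnormalised posteriors:
  π_1·f_1 = 0.25 × 0.0148594 = 0.00371485
  π_2·f_2 = 0.22 × 0.0394395 = 0.00867668
  π_3·f_3 = 0.53 × 0.0281374 = 0.0149128
Evidence: 0.00371485 + 0.00867668 + 0.0149128 = 0.0273044
Responsibility of Line 2: 0.00867668 / 0.0273044 ≈ 0.3178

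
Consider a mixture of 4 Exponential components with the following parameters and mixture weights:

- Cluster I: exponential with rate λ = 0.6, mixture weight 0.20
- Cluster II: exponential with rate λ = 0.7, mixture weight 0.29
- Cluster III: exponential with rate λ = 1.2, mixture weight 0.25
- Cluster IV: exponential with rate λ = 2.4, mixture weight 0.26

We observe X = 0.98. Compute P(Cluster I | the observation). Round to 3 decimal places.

By Bayes' theorem, P(k | x) = π_k f_k(x) / Σ_j π_j f_j(x).
Evaluate each component's likelihood at the observed value:
  p_I = 0.333262
  p_II = 0.35251
  p_III = 0.370212
  p_IV = 0.228429
Prior × likelihood for each component:
  π_I·p_I = 0.20 × 0.333262 = 0.0666524
  π_II·p_II = 0.29 × 0.35251 = 0.102228
  π_III·p_III = 0.25 × 0.370212 = 0.0925531
  π_IV·p_IV = 0.26 × 0.228429 = 0.0593915
Marginal: 0.0666524 + 0.102228 + 0.0925531 + 0.0593915 = 0.320825
P(Cluster I | the observation) = 0.0666524 / 0.320825 ≈ 0.208

0.208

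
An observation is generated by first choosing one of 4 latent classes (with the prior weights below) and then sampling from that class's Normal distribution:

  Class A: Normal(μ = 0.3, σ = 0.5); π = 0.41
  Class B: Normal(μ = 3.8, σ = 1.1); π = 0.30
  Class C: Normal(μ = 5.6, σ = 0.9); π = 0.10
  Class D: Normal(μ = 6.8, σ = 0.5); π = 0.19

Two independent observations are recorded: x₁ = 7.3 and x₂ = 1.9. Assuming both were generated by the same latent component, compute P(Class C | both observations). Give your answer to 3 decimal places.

0.012

The responsibility of component k is π_k f_k(x) divided by Σ_j π_j f_j(x).
Since both observations come from the same component, the likelihood for component k is f_k(x₁)·f_k(x₂).
  f_A = [(1/(0.5·√(2π)))·exp(−(7.3−0.3)²/(2·0.5²)) = 0.797885·exp(-98.00000) = 2.19321e-43] × [0.00476818] = 1.04576e-45
  f_B = [(1/(1.1·√(2π)))·exp(−(7.3−3.8)²/(2·1.1²)) = 0.362675·exp(-5.06198) = 0.00229681] × [0.0815952] = 0.000187409
  f_C = [(1/(0.9·√(2π)))·exp(−(7.3−5.6)²/(2·0.9²)) = 0.443269·exp(-1.78395) = 0.0744574] × [9.4757e-05] = 7.05535e-06
  f_D = [(1/(0.5·√(2π)))·exp(−(7.3−6.8)²/(2·0.5²)) = 0.797885·exp(-0.50000) = 0.483941] × [1.1146e-21] = 5.39401e-22
Prior × likelihood for each component:
  π_A·f_A = 0.41 × 1.04576e-45 = 4.28763e-46
  π_B·f_B = 0.30 × 0.000187409 = 5.62227e-05
  π_C·f_C = 0.10 × 7.05535e-06 = 7.05535e-07
  π_D·f_D = 0.19 × 5.39401e-22 = 1.02486e-22
Marginal: 4.28763e-46 + 5.62227e-05 + 7.05535e-07 + 1.02486e-22 = 5.69283e-05
P(Class C | x₁,x₂) ≈ 0.012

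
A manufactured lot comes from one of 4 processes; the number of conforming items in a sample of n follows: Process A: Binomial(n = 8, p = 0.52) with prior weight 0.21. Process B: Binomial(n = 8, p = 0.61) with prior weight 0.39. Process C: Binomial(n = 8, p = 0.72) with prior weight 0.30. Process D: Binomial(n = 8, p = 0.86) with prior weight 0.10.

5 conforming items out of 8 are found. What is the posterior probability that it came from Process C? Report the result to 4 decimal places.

P(component k | x) = π_k·f_k(x) / marginal(x), where marginal(x) = Σ_j π_j·f_j(x).
Evaluate each component's likelihood at the observed value:
  f_A = C(8,5)·0.52^5·0.48^3 = 56·0.0380204·0.110592 = 0.235466
  f_B = C(8,5)·0.61^5·0.39^3 = 56·0.0844596·0.059319 = 0.280563
  f_C = C(8,5)·0.72^5·0.28^3 = 56·0.193492·0.021952 = 0.237862
  f_D = C(8,5)·0.86^5·0.14^3 = 56·0.470427·0.002744 = 0.0722877
Unnormalised posteriors:
  π_A·f_A = 0.21 × 0.235466 = 0.0494479
  π_B·f_B = 0.39 × 0.280563 = 0.10942
  π_C·f_C = 0.30 × 0.237862 = 0.0713585
  π_D·f_D = 0.10 × 0.0722877 = 0.00722877
Denominator: 0.0494479 + 0.10942 + 0.0713585 + 0.00722877 = 0.237455
P(Process C | x) = 0.0713585 / 0.237455 ≈ 0.3005

0.3005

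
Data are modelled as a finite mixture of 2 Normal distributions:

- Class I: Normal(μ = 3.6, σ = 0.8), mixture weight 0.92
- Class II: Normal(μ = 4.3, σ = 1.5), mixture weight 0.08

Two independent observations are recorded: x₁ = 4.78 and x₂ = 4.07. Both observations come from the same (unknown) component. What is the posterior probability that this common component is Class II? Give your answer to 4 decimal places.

Apply Bayes' rule: the posterior for each component is proportional to its prior times its likelihood at x.
Since both observations come from the same component, the likelihood for component k is f_k(x₁)·f_k(x₂).
  f_I = [(1/(0.8·√(2π)))·exp(−(4.78−3.6)²/(2·0.8²)) = 0.498678·exp(-1.08781) = 0.168031] × [0.419634] = 0.0705114
  f_II = [(1/(1.5·√(2π)))·exp(−(4.78−4.3)²/(2·1.5²)) = 0.265962·exp(-0.05120) = 0.252687] × [0.262853] = 0.0664196
Unnormalised posteriors:
  π_I·f_I = 0.92 × 0.0705114 = 0.0648705
  π_II·f_II = 0.08 × 0.0664196 = 0.00531357
Normaliser: 0.0648705 + 0.00531357 = 0.0701841
P(Class II | x₁,x₂) = 0.00531357 / 0.0701841 ≈ 0.0757

0.0757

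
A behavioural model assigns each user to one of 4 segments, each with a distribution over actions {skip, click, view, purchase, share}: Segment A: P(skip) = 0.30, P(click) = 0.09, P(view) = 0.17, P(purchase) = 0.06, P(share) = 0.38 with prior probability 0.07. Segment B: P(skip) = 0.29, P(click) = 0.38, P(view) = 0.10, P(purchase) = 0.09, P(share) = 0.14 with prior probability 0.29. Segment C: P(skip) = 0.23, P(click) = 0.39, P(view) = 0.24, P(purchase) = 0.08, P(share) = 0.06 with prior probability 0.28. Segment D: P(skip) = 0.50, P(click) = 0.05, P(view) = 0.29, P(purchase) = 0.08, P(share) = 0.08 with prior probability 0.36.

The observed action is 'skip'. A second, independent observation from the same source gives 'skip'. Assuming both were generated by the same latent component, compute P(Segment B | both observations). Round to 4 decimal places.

0.1800

P(component k | x) = π_k·f_k(x) / marginal(x), where marginal(x) = Σ_j π_j·f_j(x).
Since both observations come from the same component, the likelihood for component k is f_k(x₁)·f_k(x₂).
  p_A = [P(skip | comp) = 0.30] × [0.3] = 0.09
  p_B = [P(skip | comp) = 0.29] × [0.29] = 0.0841
  p_C = [P(skip | comp) = 0.23] × [0.23] = 0.0529
  p_D = [P(skip | comp) = 0.50] × [0.5] = 0.25
Multiply by the mixture weights:
  π_A·p_A = 0.07 × 0.09 = 0.0063
  π_B·p_B = 0.29 × 0.0841 = 0.024389
  π_C·p_C = 0.28 × 0.0529 = 0.014812
  π_D·p_D = 0.36 × 0.25 = 0.09
Marginal: 0.0063 + 0.024389 + 0.014812 + 0.09 = 0.135501
Responsibility of Segment B: 0.024389 / 0.135501 ≈ 0.1800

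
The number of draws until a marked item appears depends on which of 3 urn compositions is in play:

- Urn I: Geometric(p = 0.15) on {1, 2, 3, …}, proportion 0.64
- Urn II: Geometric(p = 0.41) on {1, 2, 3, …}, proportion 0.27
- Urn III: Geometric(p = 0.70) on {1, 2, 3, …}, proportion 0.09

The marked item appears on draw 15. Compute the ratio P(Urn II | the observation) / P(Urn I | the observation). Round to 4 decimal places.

The posterior odds equal the prior odds times the likelihood ratio: (π_i/π_j)·(f_i(x)/f_j(x)).
Geometric probabilities:
  p_I = 0.15·(1−0.15)^14 = 0.15·0.10277 = 0.0154155
  p_II = 0.41·(1−0.41)^14 = 0.41·0.000619339 = 0.000253929
  p_III = 0.70·(1−0.70)^14 = 0.70·4.78297e-08 = 3.34808e-08
Posterior odds = (π_II·p_II) / (π_I·p_I) = (0.27·0.000253929) / (0.64·0.0154155) = 6.85608e-05 / 0.00986589 ≈ 0.0069

0.0069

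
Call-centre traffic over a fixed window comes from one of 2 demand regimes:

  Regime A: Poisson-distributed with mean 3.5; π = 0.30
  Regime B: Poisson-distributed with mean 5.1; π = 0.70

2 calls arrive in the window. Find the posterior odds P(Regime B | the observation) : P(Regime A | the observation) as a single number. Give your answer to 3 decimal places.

Since P(k|x) ∝ w_k f_k(x), the posterior odds are w_i f_i(x) / (w_j f_j(x)).
Evaluate each component's likelihood at the observed value:
  p_A = e^(−3.5)·3.5^2/2! = 0.184959
  p_B = e^(−5.1)·5.1^2/2! = 0.0792882
Posterior odds = (w_B·p_B) / (w_A·p_A) = (0.70·0.0792882) / (0.30·0.184959) = 0.0555017 / 0.0554877 ≈ 1.000

1.000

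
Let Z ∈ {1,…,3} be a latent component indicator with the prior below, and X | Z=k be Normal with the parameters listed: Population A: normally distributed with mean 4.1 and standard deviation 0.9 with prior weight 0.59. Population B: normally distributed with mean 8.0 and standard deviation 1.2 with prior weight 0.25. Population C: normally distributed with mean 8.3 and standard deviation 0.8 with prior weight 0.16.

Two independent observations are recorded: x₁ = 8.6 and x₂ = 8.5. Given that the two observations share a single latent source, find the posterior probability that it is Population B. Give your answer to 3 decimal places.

The responsibility of component k is w_k f_k(x) divided by Σ_j w_j f_j(x).
Since both observations come from the same component, the likelihood for component k is f_k(x₁)·f_k(x₂).
  p_A = [1.65191e-06] × [2.86141e-06] = 4.7268e-12
  p_B = [0.293388] × [0.30481] = 0.0894276
  p_C = [0.464819] × [0.483335] = 0.224663
Weight by the priors:
  w_A·p_A = 0.59 × 4.7268e-12 = 2.78881e-12
  w_B·p_B = 0.25 × 0.0894276 = 0.0223569
  w_C·p_C = 0.16 × 0.224663 = 0.0359461
Normaliser: 2.78881e-12 + 0.0223569 + 0.0359461 = 0.058303
Responsibility of Population B: 0.0223569 / 0.058303 ≈ 0.383

0.383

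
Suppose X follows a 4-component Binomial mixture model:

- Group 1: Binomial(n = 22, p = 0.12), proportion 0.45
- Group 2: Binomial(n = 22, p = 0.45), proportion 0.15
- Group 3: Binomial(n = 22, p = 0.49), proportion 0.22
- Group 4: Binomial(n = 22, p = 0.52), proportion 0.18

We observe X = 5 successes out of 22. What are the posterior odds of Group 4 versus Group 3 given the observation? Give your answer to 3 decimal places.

The posterior odds equal the prior odds times the likelihood ratio: (P(Z=i)/P(Z=j))·(f_i(x)/f_j(x)).
Component likelihoods at x = 5 successes out of 22:
  p_1 = C(22,5)·0.12^5·0.88^17 = 26334·2.48832e-05·0.113817 = 0.074581
  p_2 = C(22,5)·0.45^5·0.55^17 = 26334·0.0184528·3.85625e-05 = 0.0187389
  p_3 = C(22,5)·0.49^5·0.51^17 = 26334·0.0282475·1.0683e-05 = 0.00794676
  p_4 = C(22,5)·0.52^5·0.48^17 = 26334·0.0380204·3.81154e-06 = 0.00381623
0.000686921 / 0.00174829 ≈ 0.393

0.393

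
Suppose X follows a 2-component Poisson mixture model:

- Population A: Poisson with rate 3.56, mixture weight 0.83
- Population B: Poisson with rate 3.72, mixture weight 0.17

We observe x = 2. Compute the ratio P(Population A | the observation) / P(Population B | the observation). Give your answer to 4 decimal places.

5.2472

Posterior odds = (π_i f_i(x)) / (π_j f_j(x)); the normalising sum cancels.
Evaluate each component's likelihood at the observed value:
  L_A = 0.180211
  L_B = 0.16768
Odds = (0.83/0.17) × (0.180211/0.16768) = 4.88235 × 1.07473 ≈ 5.2472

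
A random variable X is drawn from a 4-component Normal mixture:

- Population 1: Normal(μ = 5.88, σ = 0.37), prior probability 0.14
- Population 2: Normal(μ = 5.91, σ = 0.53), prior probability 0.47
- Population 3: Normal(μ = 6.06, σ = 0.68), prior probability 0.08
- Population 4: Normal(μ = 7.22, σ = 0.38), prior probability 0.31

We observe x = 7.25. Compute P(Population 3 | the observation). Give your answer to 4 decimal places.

Posterior ∝ prior × likelihood, so P(k | x) ∝ π_k f_k(x); normalise over all components.
Evaluate each component's likelihood at the observed value:
  f_1 = (1/(0.37·√(2π)))·exp(−(7.25−5.88)²/(2·0.37²)) = 1.078222·exp(-6.85500) = 0.00113663
  f_2 = (1/(0.53·√(2π)))·exp(−(7.25−5.91)²/(2·0.53²)) = 0.752721·exp(-3.19616) = 0.0308008
  f_3 = (1/(0.68·√(2π)))·exp(−(7.25−6.06)²/(2·0.68²)) = 0.586680·exp(-1.53125) = 0.126878
  f_4 = (1/(0.38·√(2π)))·exp(−(7.25−7.22)²/(2·0.38²)) = 1.049848·exp(-0.00312) = 1.04658
Weight by the priors:
  π_1·f_1 = 0.14 × 0.00113663 = 0.000159128
  π_2·f_2 = 0.47 × 0.0308008 = 0.0144764
  π_3·f_3 = 0.08 × 0.126878 = 0.0101503
  π_4·f_4 = 0.31 × 1.04658 = 0.32444
Evidence: 0.000159128 + 0.0144764 + 0.0101503 + 0.32444 = 0.349226
P(Population 3 | x) = 0.0101503 / 0.349226 ≈ 0.0291

0.0291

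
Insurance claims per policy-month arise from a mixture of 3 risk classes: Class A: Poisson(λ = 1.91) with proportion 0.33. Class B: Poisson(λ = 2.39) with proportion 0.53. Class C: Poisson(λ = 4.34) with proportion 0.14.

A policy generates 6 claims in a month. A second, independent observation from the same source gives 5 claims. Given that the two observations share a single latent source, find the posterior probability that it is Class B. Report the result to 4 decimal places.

By Bayes' theorem, P(k | x) = π_k f_k(x) / Σ_j π_j f_j(x).
Since both observations come from the same component, the likelihood for component k is f_k(x₁)·f_k(x₂).
  f_A = [0.00998539] × [0.0313677] = 0.000313219
  f_B = [0.0237187] × [0.0595449] = 0.00141233
  f_C = [0.120995] × [0.167274] = 0.0202394
Prior × likelihood for each component:
  π_A·f_A = 0.33 × 0.000313219 = 0.000103362
  π_B·f_B = 0.53 × 0.00141233 = 0.000748534
  π_C·f_C = 0.14 × 0.0202394 = 0.00283351
Normaliser: 0.000103362 + 0.000748534 + 0.00283351 = 0.00368541
P(Class B | data) ≈ 0.2031

0.2031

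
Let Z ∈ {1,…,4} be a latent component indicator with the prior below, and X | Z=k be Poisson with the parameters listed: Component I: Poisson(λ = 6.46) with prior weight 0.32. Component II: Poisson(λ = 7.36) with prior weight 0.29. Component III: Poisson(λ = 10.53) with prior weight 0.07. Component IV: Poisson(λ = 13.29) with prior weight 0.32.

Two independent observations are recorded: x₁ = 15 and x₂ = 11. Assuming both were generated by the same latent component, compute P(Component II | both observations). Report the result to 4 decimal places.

0.0234

The responsibility of component k is π_k f_k(x) divided by Σ_j π_j f_j(x).
Since both observations come from the same component, the likelihood for component k is f_k(x₁)·f_k(x₂).
  L_I = [e^(−6.46)·6.46^15/15! = 0.00170391] × [0.0320523] = 5.46142e-05
  L_II = [e^(−7.36)·7.36^15/15! = 0.00490072] × [0.0547133] = 0.000268135
  L_III = [e^(−10.53)·10.53^15/15! = 0.044341] × [0.11815] = 0.00523891
  L_IV = [e^(−13.29)·13.29^15/15! = 0.0921725] × [0.0967933] = 0.00892168
Prior × likelihood for each component:
  π_I·L_I = 0.32 × 5.46142e-05 = 1.74765e-05
  π_II·L_II = 0.29 × 0.000268135 = 7.77591e-05
  π_III·L_III = 0.07 × 0.00523891 = 0.000366723
  π_IV·L_IV = 0.32 × 0.00892168 = 0.00285494
Sum: 1.74765e-05 + 7.77591e-05 + 0.000366723 + 0.00285494 = 0.0033169
So the posterior for Component II is 7.77591e-05 / 0.0033169 ≈ 0.0234.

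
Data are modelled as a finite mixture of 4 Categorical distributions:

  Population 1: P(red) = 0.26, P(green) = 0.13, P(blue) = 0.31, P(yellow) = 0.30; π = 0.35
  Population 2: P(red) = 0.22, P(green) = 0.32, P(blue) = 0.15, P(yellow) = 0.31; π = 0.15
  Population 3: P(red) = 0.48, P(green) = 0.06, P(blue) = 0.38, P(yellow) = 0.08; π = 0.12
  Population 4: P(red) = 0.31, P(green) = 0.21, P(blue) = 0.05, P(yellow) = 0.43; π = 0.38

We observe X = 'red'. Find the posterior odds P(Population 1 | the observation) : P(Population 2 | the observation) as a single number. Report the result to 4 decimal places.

Since P(k|x) ∝ π_k f_k(x), the posterior odds are π_i f_i(x) / (π_j f_j(x)).
Categorical probabilities:
  p_1 = P(red | comp) = 0.26
  p_2 = P(red | comp) = 0.22
  p_3 = P(red | comp) = 0.48
  p_4 = P(red | comp) = 0.31
0.091 / 0.033 ≈ 2.7576

2.7576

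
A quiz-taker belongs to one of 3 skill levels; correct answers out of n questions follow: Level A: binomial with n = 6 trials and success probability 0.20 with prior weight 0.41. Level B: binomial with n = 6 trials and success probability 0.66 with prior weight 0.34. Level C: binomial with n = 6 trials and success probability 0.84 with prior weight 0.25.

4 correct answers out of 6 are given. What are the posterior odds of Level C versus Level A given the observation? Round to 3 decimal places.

Only the two components matter; the odds are (π_i f_i(x)) / (π_j f_j(x)).
Component likelihoods at x = 4 correct answers out of 6:
  L_A = 0.01536
  L_B = 0.329022
  L_C = 0.191183
Posterior odds = (π_C·L_C) / (π_A·L_A) = (0.25·0.191183) / (0.41·0.01536) = 0.0477957 / 0.0062976 ≈ 7.590

7.590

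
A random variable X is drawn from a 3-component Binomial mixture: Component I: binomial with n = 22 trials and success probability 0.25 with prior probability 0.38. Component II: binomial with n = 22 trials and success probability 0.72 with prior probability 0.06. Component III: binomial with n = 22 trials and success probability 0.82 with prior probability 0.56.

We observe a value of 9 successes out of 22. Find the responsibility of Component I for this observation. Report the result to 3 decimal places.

Apply Bayes' rule: the posterior for each component is proportional to its prior times its likelihood at x.
Evaluate each component's likelihood at the observed value:
  f_I = C(22,9)·0.25^9·0.75^13 = 497420·3.8147e-06·0.0237573 = 0.0450796
  f_II = C(22,9)·0.72^9·0.28^13 = 497420·0.0519987·6.50211e-08 = 0.00168178
  f_III = C(22,9)·0.82^9·0.18^13 = 497420·0.16762·2.0823e-10 = 1.73616e-05
Weight by the priors:
  P(Z=I)·f_I = 0.38 × 0.0450796 = 0.0171302
  P(Z=II)·f_II = 0.06 × 0.00168178 = 0.000100907
  P(Z=III)·f_III = 0.56 × 1.73616e-05 = 9.72251e-06
Evidence: 0.0171302 + 0.000100907 + 9.72251e-06 = 0.0172409
P(Component I | x) ≈ 0.994

0.994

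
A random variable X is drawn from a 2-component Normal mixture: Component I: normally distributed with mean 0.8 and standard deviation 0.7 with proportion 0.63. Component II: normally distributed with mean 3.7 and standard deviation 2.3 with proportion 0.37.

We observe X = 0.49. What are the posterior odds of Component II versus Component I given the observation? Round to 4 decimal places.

0.0744

The posterior odds equal the prior odds times the likelihood ratio: (π_i/π_j)·(f_i(x)/f_j(x)).
Evaluate each component's likelihood at the observed value:
  p_I = 0.516683
  p_II = 0.0654957
0.0242334 / 0.325511 ≈ 0.0744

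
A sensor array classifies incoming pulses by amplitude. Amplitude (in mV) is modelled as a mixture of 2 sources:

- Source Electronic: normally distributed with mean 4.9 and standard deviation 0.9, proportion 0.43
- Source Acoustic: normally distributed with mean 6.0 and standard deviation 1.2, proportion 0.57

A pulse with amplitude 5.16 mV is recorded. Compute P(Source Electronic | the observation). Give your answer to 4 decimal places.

Apply Bayes' rule: the posterior for each component is proportional to its prior times its likelihood at x.
Component likelihoods at x = 5.16 mV:
  L_Electronic = (1/(0.9·√(2π)))·exp(−(5.16−4.9)²/(2·0.9²)) = 0.443269·exp(-0.04173) = 0.425153
  L_Acoustic = (1/(1.2·√(2π)))·exp(−(5.16−6.0)²/(2·1.2²)) = 0.332452·exp(-0.24500) = 0.260212
Multiply by the mixture weights:
  π_Electronic·L_Electronic = 0.43 × 0.425153 = 0.182816
  π_Acoustic·L_Acoustic = 0.57 × 0.260212 = 0.148321
Marginal: 0.182816 + 0.148321 = 0.331136
P(Source Electronic | data) = 0.182816 / 0.331136 ≈ 0.5521

0.5521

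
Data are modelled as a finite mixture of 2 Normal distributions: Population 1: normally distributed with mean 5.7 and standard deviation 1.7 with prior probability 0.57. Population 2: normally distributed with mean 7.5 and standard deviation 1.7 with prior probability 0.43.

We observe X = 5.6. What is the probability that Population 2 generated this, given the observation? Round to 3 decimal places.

0.288

The responsibility of component k is P(Z=k) f_k(x) divided by Σ_j P(Z=j) f_j(x).
Evaluate each component's likelihood at the observed value:
  p_1 = (1/(1.7·√(2π)))·exp(−(5.6−5.7)²/(2·1.7²)) = 0.234672·exp(-0.00173) = 0.234266
  p_2 = (1/(1.7·√(2π)))·exp(−(5.6−7.5)²/(2·1.7²)) = 0.234672·exp(-0.62457) = 0.125665
Multiply by the mixture weights:
  P(Z=1)·p_1 = 0.57 × 0.234266 = 0.133532
  P(Z=2)·p_2 = 0.43 × 0.125665 = 0.054036
Evidence: 0.133532 + 0.054036 = 0.187568
Responsibility of Population 2: 0.054036 / 0.187568 ≈ 0.288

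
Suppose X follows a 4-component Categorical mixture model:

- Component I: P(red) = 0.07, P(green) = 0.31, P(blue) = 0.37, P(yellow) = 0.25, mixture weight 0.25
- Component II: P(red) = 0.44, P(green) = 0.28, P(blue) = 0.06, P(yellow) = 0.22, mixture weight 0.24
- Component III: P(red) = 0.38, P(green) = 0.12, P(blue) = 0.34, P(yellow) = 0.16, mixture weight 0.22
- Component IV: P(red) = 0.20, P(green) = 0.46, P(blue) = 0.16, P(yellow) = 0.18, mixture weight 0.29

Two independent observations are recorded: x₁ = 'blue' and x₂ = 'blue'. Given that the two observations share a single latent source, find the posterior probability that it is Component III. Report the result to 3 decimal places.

0.374

P(component k | x) = π_k·f_k(x) / marginal(x), where marginal(x) = Σ_j π_j·f_j(x).
Since both observations come from the same component, the likelihood for component k is f_k(x₁)·f_k(x₂).
  f_I = [0.37] × [0.37] = 0.1369
  f_II = [0.06] × [0.06] = 0.0036
  f_III = [0.34] × [0.34] = 0.1156
  f_IV = [0.16] × [0.16] = 0.0256
Unnormalised posteriors:
  π_I·f_I = 0.25 × 0.1369 = 0.034225
  π_II·f_II = 0.24 × 0.0036 = 0.000864
  π_III·f_III = 0.22 × 0.1156 = 0.025432
  π_IV·f_IV = 0.29 × 0.0256 = 0.007424
Evidence: 0.034225 + 0.000864 + 0.025432 + 0.007424 = 0.067945
P(Component III | x) = 0.025432 / 0.067945 ≈ 0.374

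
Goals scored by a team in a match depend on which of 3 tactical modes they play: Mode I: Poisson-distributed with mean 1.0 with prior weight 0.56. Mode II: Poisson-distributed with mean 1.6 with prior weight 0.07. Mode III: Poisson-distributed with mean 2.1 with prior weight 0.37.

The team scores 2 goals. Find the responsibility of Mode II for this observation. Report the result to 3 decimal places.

0.082

Posterior ∝ prior × likelihood, so P(k | x) ∝ P(Z=k) f_k(x); normalise over all components.
Poisson probabilities:
  f_I = e^(−1.0)·1.0^2/2! = 0.18394
  f_II = e^(−1.6)·1.6^2/2! = 0.258428
  f_III = e^(−2.1)·2.1^2/2! = 0.270016
Unnormalised posteriors:
  P(Z=I)·f_I = 0.56 × 0.18394 = 0.103006
  P(Z=II)·f_II = 0.07 × 0.258428 = 0.0180899
  P(Z=III)·f_III = 0.37 × 0.270016 = 0.0999061
Denominator: 0.103006 + 0.0180899 + 0.0999061 = 0.221002
P(Mode II | data) = 0.0180899 / 0.221002 ≈ 0.082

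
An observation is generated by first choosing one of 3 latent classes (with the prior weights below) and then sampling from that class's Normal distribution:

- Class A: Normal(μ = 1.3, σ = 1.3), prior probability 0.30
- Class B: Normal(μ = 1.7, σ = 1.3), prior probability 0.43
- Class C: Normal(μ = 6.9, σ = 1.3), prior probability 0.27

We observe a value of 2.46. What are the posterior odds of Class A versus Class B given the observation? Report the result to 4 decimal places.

The posterior odds equal the prior odds times the likelihood ratio: (π_i/π_j)·(f_i(x)/f_j(x)).
Normal densities:
  p_A = (1/(1.3·√(2π)))·exp(−(2.46−1.3)²/(2·1.3²)) = 0.306879·exp(-0.39811) = 0.206097
  p_B = (1/(1.3·√(2π)))·exp(−(2.46−1.7)²/(2·1.3²)) = 0.306879·exp(-0.17089) = 0.258673
  p_C = (1/(1.3·√(2π)))·exp(−(2.46−6.9)²/(2·1.3²)) = 0.306879·exp(-5.83243) = 0.000899448
0.061829 / 0.111229 ≈ 0.5559

0.5559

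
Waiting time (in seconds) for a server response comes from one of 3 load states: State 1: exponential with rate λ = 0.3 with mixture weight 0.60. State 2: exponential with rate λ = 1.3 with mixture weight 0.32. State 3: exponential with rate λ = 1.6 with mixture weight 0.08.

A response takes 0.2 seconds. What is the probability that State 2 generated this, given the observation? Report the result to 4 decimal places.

0.5500

The responsibility of component k is P(Z=k) f_k(x) divided by Σ_j P(Z=j) f_j(x).
Exponential densities:
  L_1 = 0.282529
  L_2 = 1.00237
  L_3 = 1.16184
Unnormalised posteriors:
  P(Z=1)·L_1 = 0.60 × 0.282529 = 0.169518
  P(Z=2)·L_2 = 0.32 × 1.00237 = 0.320757
  P(Z=3)·L_3 = 0.08 × 1.16184 = 0.0929471
Evidence: 0.169518 + 0.320757 + 0.0929471 = 0.583222
Responsibility of State 2: 0.320757 / 0.583222 ≈ 0.5500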